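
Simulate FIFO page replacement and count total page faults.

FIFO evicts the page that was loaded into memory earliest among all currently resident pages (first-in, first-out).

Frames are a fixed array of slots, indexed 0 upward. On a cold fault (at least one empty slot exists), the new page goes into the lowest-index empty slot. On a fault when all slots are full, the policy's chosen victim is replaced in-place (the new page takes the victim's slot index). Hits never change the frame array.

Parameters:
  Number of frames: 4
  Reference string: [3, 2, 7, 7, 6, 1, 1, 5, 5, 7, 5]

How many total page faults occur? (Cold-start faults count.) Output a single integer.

Step 0: ref 3 → FAULT, frames=[3,-,-,-]
Step 1: ref 2 → FAULT, frames=[3,2,-,-]
Step 2: ref 7 → FAULT, frames=[3,2,7,-]
Step 3: ref 7 → HIT, frames=[3,2,7,-]
Step 4: ref 6 → FAULT, frames=[3,2,7,6]
Step 5: ref 1 → FAULT (evict 3), frames=[1,2,7,6]
Step 6: ref 1 → HIT, frames=[1,2,7,6]
Step 7: ref 5 → FAULT (evict 2), frames=[1,5,7,6]
Step 8: ref 5 → HIT, frames=[1,5,7,6]
Step 9: ref 7 → HIT, frames=[1,5,7,6]
Step 10: ref 5 → HIT, frames=[1,5,7,6]
Total faults: 6

Answer: 6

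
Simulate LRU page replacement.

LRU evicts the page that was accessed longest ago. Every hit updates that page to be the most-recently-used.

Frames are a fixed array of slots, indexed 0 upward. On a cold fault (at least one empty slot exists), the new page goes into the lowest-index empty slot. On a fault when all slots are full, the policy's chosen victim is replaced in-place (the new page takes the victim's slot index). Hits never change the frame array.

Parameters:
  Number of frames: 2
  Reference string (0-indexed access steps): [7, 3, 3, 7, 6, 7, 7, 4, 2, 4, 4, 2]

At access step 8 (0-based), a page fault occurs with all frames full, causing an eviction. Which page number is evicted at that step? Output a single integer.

Answer: 7

Derivation:
Step 0: ref 7 -> FAULT, frames=[7,-]
Step 1: ref 3 -> FAULT, frames=[7,3]
Step 2: ref 3 -> HIT, frames=[7,3]
Step 3: ref 7 -> HIT, frames=[7,3]
Step 4: ref 6 -> FAULT, evict 3, frames=[7,6]
Step 5: ref 7 -> HIT, frames=[7,6]
Step 6: ref 7 -> HIT, frames=[7,6]
Step 7: ref 4 -> FAULT, evict 6, frames=[7,4]
Step 8: ref 2 -> FAULT, evict 7, frames=[2,4]
At step 8: evicted page 7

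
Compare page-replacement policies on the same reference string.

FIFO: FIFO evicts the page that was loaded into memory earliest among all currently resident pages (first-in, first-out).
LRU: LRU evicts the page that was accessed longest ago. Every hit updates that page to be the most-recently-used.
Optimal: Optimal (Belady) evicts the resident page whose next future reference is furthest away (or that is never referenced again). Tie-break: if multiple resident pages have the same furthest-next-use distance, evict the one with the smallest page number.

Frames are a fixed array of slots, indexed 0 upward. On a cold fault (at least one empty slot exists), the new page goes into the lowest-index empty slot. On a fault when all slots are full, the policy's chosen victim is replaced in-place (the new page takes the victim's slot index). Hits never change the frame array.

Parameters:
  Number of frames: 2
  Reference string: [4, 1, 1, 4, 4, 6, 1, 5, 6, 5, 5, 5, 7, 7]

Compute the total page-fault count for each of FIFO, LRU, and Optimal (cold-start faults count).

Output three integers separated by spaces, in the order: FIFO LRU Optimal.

Answer: 5 7 5

Derivation:
--- FIFO ---
  step 0: ref 4 -> FAULT, frames=[4,-] (faults so far: 1)
  step 1: ref 1 -> FAULT, frames=[4,1] (faults so far: 2)
  step 2: ref 1 -> HIT, frames=[4,1] (faults so far: 2)
  step 3: ref 4 -> HIT, frames=[4,1] (faults so far: 2)
  step 4: ref 4 -> HIT, frames=[4,1] (faults so far: 2)
  step 5: ref 6 -> FAULT, evict 4, frames=[6,1] (faults so far: 3)
  step 6: ref 1 -> HIT, frames=[6,1] (faults so far: 3)
  step 7: ref 5 -> FAULT, evict 1, frames=[6,5] (faults so far: 4)
  step 8: ref 6 -> HIT, frames=[6,5] (faults so far: 4)
  step 9: ref 5 -> HIT, frames=[6,5] (faults so far: 4)
  step 10: ref 5 -> HIT, frames=[6,5] (faults so far: 4)
  step 11: ref 5 -> HIT, frames=[6,5] (faults so far: 4)
  step 12: ref 7 -> FAULT, evict 6, frames=[7,5] (faults so far: 5)
  step 13: ref 7 -> HIT, frames=[7,5] (faults so far: 5)
  FIFO total faults: 5
--- LRU ---
  step 0: ref 4 -> FAULT, frames=[4,-] (faults so far: 1)
  step 1: ref 1 -> FAULT, frames=[4,1] (faults so far: 2)
  step 2: ref 1 -> HIT, frames=[4,1] (faults so far: 2)
  step 3: ref 4 -> HIT, frames=[4,1] (faults so far: 2)
  step 4: ref 4 -> HIT, frames=[4,1] (faults so far: 2)
  step 5: ref 6 -> FAULT, evict 1, frames=[4,6] (faults so far: 3)
  step 6: ref 1 -> FAULT, evict 4, frames=[1,6] (faults so far: 4)
  step 7: ref 5 -> FAULT, evict 6, frames=[1,5] (faults so far: 5)
  step 8: ref 6 -> FAULT, evict 1, frames=[6,5] (faults so far: 6)
  step 9: ref 5 -> HIT, frames=[6,5] (faults so far: 6)
  step 10: ref 5 -> HIT, frames=[6,5] (faults so far: 6)
  step 11: ref 5 -> HIT, frames=[6,5] (faults so far: 6)
  step 12: ref 7 -> FAULT, evict 6, frames=[7,5] (faults so far: 7)
  step 13: ref 7 -> HIT, frames=[7,5] (faults so far: 7)
  LRU total faults: 7
--- Optimal ---
  step 0: ref 4 -> FAULT, frames=[4,-] (faults so far: 1)
  step 1: ref 1 -> FAULT, frames=[4,1] (faults so far: 2)
  step 2: ref 1 -> HIT, frames=[4,1] (faults so far: 2)
  step 3: ref 4 -> HIT, frames=[4,1] (faults so far: 2)
  step 4: ref 4 -> HIT, frames=[4,1] (faults so far: 2)
  step 5: ref 6 -> FAULT, evict 4, frames=[6,1] (faults so far: 3)
  step 6: ref 1 -> HIT, frames=[6,1] (faults so far: 3)
  step 7: ref 5 -> FAULT, evict 1, frames=[6,5] (faults so far: 4)
  step 8: ref 6 -> HIT, frames=[6,5] (faults so far: 4)
  step 9: ref 5 -> HIT, frames=[6,5] (faults so far: 4)
  step 10: ref 5 -> HIT, frames=[6,5] (faults so far: 4)
  step 11: ref 5 -> HIT, frames=[6,5] (faults so far: 4)
  step 12: ref 7 -> FAULT, evict 5, frames=[6,7] (faults so far: 5)
  step 13: ref 7 -> HIT, frames=[6,7] (faults so far: 5)
  Optimal total faults: 5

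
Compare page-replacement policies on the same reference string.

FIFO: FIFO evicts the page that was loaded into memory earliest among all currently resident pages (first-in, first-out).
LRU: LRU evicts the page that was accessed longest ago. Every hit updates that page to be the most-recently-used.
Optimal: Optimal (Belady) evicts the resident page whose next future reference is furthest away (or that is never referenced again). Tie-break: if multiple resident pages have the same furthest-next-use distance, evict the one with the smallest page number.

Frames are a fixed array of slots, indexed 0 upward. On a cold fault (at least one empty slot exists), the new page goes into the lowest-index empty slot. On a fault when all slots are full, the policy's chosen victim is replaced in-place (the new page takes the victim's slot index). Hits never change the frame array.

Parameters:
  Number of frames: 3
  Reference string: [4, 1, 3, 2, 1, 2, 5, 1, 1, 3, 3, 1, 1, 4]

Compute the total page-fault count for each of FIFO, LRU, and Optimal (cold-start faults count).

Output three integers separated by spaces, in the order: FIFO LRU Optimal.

Answer: 8 7 6

Derivation:
--- FIFO ---
  step 0: ref 4 -> FAULT, frames=[4,-,-] (faults so far: 1)
  step 1: ref 1 -> FAULT, frames=[4,1,-] (faults so far: 2)
  step 2: ref 3 -> FAULT, frames=[4,1,3] (faults so far: 3)
  step 3: ref 2 -> FAULT, evict 4, frames=[2,1,3] (faults so far: 4)
  step 4: ref 1 -> HIT, frames=[2,1,3] (faults so far: 4)
  step 5: ref 2 -> HIT, frames=[2,1,3] (faults so far: 4)
  step 6: ref 5 -> FAULT, evict 1, frames=[2,5,3] (faults so far: 5)
  step 7: ref 1 -> FAULT, evict 3, frames=[2,5,1] (faults so far: 6)
  step 8: ref 1 -> HIT, frames=[2,5,1] (faults so far: 6)
  step 9: ref 3 -> FAULT, evict 2, frames=[3,5,1] (faults so far: 7)
  step 10: ref 3 -> HIT, frames=[3,5,1] (faults so far: 7)
  step 11: ref 1 -> HIT, frames=[3,5,1] (faults so far: 7)
  step 12: ref 1 -> HIT, frames=[3,5,1] (faults so far: 7)
  step 13: ref 4 -> FAULT, evict 5, frames=[3,4,1] (faults so far: 8)
  FIFO total faults: 8
--- LRU ---
  step 0: ref 4 -> FAULT, frames=[4,-,-] (faults so far: 1)
  step 1: ref 1 -> FAULT, frames=[4,1,-] (faults so far: 2)
  step 2: ref 3 -> FAULT, frames=[4,1,3] (faults so far: 3)
  step 3: ref 2 -> FAULT, evict 4, frames=[2,1,3] (faults so far: 4)
  step 4: ref 1 -> HIT, frames=[2,1,3] (faults so far: 4)
  step 5: ref 2 -> HIT, frames=[2,1,3] (faults so far: 4)
  step 6: ref 5 -> FAULT, evict 3, frames=[2,1,5] (faults so far: 5)
  step 7: ref 1 -> HIT, frames=[2,1,5] (faults so far: 5)
  step 8: ref 1 -> HIT, frames=[2,1,5] (faults so far: 5)
  step 9: ref 3 -> FAULT, evict 2, frames=[3,1,5] (faults so far: 6)
  step 10: ref 3 -> HIT, frames=[3,1,5] (faults so far: 6)
  step 11: ref 1 -> HIT, frames=[3,1,5] (faults so far: 6)
  step 12: ref 1 -> HIT, frames=[3,1,5] (faults so far: 6)
  step 13: ref 4 -> FAULT, evict 5, frames=[3,1,4] (faults so far: 7)
  LRU total faults: 7
--- Optimal ---
  step 0: ref 4 -> FAULT, frames=[4,-,-] (faults so far: 1)
  step 1: ref 1 -> FAULT, frames=[4,1,-] (faults so far: 2)
  step 2: ref 3 -> FAULT, frames=[4,1,3] (faults so far: 3)
  step 3: ref 2 -> FAULT, evict 4, frames=[2,1,3] (faults so far: 4)
  step 4: ref 1 -> HIT, frames=[2,1,3] (faults so far: 4)
  step 5: ref 2 -> HIT, frames=[2,1,3] (faults so far: 4)
  step 6: ref 5 -> FAULT, evict 2, frames=[5,1,3] (faults so far: 5)
  step 7: ref 1 -> HIT, frames=[5,1,3] (faults so far: 5)
  step 8: ref 1 -> HIT, frames=[5,1,3] (faults so far: 5)
  step 9: ref 3 -> HIT, frames=[5,1,3] (faults so far: 5)
  step 10: ref 3 -> HIT, frames=[5,1,3] (faults so far: 5)
  step 11: ref 1 -> HIT, frames=[5,1,3] (faults so far: 5)
  step 12: ref 1 -> HIT, frames=[5,1,3] (faults so far: 5)
  step 13: ref 4 -> FAULT, evict 1, frames=[5,4,3] (faults so far: 6)
  Optimal total faults: 6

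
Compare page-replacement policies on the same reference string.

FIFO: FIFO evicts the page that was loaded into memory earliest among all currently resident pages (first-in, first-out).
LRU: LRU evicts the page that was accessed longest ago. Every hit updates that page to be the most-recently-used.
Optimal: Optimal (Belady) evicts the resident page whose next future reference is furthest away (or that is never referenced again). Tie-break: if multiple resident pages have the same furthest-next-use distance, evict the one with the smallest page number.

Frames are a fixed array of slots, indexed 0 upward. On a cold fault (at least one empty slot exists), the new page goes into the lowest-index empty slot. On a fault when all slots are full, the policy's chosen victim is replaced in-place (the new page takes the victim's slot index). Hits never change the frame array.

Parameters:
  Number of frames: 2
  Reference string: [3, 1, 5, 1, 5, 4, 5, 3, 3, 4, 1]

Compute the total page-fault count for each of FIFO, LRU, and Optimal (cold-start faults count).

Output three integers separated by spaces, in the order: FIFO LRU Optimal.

--- FIFO ---
  step 0: ref 3 -> FAULT, frames=[3,-] (faults so far: 1)
  step 1: ref 1 -> FAULT, frames=[3,1] (faults so far: 2)
  step 2: ref 5 -> FAULT, evict 3, frames=[5,1] (faults so far: 3)
  step 3: ref 1 -> HIT, frames=[5,1] (faults so far: 3)
  step 4: ref 5 -> HIT, frames=[5,1] (faults so far: 3)
  step 5: ref 4 -> FAULT, evict 1, frames=[5,4] (faults so far: 4)
  step 6: ref 5 -> HIT, frames=[5,4] (faults so far: 4)
  step 7: ref 3 -> FAULT, evict 5, frames=[3,4] (faults so far: 5)
  step 8: ref 3 -> HIT, frames=[3,4] (faults so far: 5)
  step 9: ref 4 -> HIT, frames=[3,4] (faults so far: 5)
  step 10: ref 1 -> FAULT, evict 4, frames=[3,1] (faults so far: 6)
  FIFO total faults: 6
--- LRU ---
  step 0: ref 3 -> FAULT, frames=[3,-] (faults so far: 1)
  step 1: ref 1 -> FAULT, frames=[3,1] (faults so far: 2)
  step 2: ref 5 -> FAULT, evict 3, frames=[5,1] (faults so far: 3)
  step 3: ref 1 -> HIT, frames=[5,1] (faults so far: 3)
  step 4: ref 5 -> HIT, frames=[5,1] (faults so far: 3)
  step 5: ref 4 -> FAULT, evict 1, frames=[5,4] (faults so far: 4)
  step 6: ref 5 -> HIT, frames=[5,4] (faults so far: 4)
  step 7: ref 3 -> FAULT, evict 4, frames=[5,3] (faults so far: 5)
  step 8: ref 3 -> HIT, frames=[5,3] (faults so far: 5)
  step 9: ref 4 -> FAULT, evict 5, frames=[4,3] (faults so far: 6)
  step 10: ref 1 -> FAULT, evict 3, frames=[4,1] (faults so far: 7)
  LRU total faults: 7
--- Optimal ---
  step 0: ref 3 -> FAULT, frames=[3,-] (faults so far: 1)
  step 1: ref 1 -> FAULT, frames=[3,1] (faults so far: 2)
  step 2: ref 5 -> FAULT, evict 3, frames=[5,1] (faults so far: 3)
  step 3: ref 1 -> HIT, frames=[5,1] (faults so far: 3)
  step 4: ref 5 -> HIT, frames=[5,1] (faults so far: 3)
  step 5: ref 4 -> FAULT, evict 1, frames=[5,4] (faults so far: 4)
  step 6: ref 5 -> HIT, frames=[5,4] (faults so far: 4)
  step 7: ref 3 -> FAULT, evict 5, frames=[3,4] (faults so far: 5)
  step 8: ref 3 -> HIT, frames=[3,4] (faults so far: 5)
  step 9: ref 4 -> HIT, frames=[3,4] (faults so far: 5)
  step 10: ref 1 -> FAULT, evict 3, frames=[1,4] (faults so far: 6)
  Optimal total faults: 6

Answer: 6 7 6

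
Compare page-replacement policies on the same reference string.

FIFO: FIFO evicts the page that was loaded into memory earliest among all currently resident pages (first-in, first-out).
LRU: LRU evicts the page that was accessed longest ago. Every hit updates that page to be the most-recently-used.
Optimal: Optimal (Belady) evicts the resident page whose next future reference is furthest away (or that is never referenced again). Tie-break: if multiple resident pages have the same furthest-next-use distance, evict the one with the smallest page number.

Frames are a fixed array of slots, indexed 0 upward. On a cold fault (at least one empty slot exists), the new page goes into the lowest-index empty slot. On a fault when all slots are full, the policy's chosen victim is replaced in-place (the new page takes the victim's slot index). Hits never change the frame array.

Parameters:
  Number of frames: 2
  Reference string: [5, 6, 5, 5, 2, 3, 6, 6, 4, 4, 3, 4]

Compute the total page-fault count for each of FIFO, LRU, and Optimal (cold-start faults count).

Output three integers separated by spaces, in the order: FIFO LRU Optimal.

--- FIFO ---
  step 0: ref 5 -> FAULT, frames=[5,-] (faults so far: 1)
  step 1: ref 6 -> FAULT, frames=[5,6] (faults so far: 2)
  step 2: ref 5 -> HIT, frames=[5,6] (faults so far: 2)
  step 3: ref 5 -> HIT, frames=[5,6] (faults so far: 2)
  step 4: ref 2 -> FAULT, evict 5, frames=[2,6] (faults so far: 3)
  step 5: ref 3 -> FAULT, evict 6, frames=[2,3] (faults so far: 4)
  step 6: ref 6 -> FAULT, evict 2, frames=[6,3] (faults so far: 5)
  step 7: ref 6 -> HIT, frames=[6,3] (faults so far: 5)
  step 8: ref 4 -> FAULT, evict 3, frames=[6,4] (faults so far: 6)
  step 9: ref 4 -> HIT, frames=[6,4] (faults so far: 6)
  step 10: ref 3 -> FAULT, evict 6, frames=[3,4] (faults so far: 7)
  step 11: ref 4 -> HIT, frames=[3,4] (faults so far: 7)
  FIFO total faults: 7
--- LRU ---
  step 0: ref 5 -> FAULT, frames=[5,-] (faults so far: 1)
  step 1: ref 6 -> FAULT, frames=[5,6] (faults so far: 2)
  step 2: ref 5 -> HIT, frames=[5,6] (faults so far: 2)
  step 3: ref 5 -> HIT, frames=[5,6] (faults so far: 2)
  step 4: ref 2 -> FAULT, evict 6, frames=[5,2] (faults so far: 3)
  step 5: ref 3 -> FAULT, evict 5, frames=[3,2] (faults so far: 4)
  step 6: ref 6 -> FAULT, evict 2, frames=[3,6] (faults so far: 5)
  step 7: ref 6 -> HIT, frames=[3,6] (faults so far: 5)
  step 8: ref 4 -> FAULT, evict 3, frames=[4,6] (faults so far: 6)
  step 9: ref 4 -> HIT, frames=[4,6] (faults so far: 6)
  step 10: ref 3 -> FAULT, evict 6, frames=[4,3] (faults so far: 7)
  step 11: ref 4 -> HIT, frames=[4,3] (faults so far: 7)
  LRU total faults: 7
--- Optimal ---
  step 0: ref 5 -> FAULT, frames=[5,-] (faults so far: 1)
  step 1: ref 6 -> FAULT, frames=[5,6] (faults so far: 2)
  step 2: ref 5 -> HIT, frames=[5,6] (faults so far: 2)
  step 3: ref 5 -> HIT, frames=[5,6] (faults so far: 2)
  step 4: ref 2 -> FAULT, evict 5, frames=[2,6] (faults so far: 3)
  step 5: ref 3 -> FAULT, evict 2, frames=[3,6] (faults so far: 4)
  step 6: ref 6 -> HIT, frames=[3,6] (faults so far: 4)
  step 7: ref 6 -> HIT, frames=[3,6] (faults so far: 4)
  step 8: ref 4 -> FAULT, evict 6, frames=[3,4] (faults so far: 5)
  step 9: ref 4 -> HIT, frames=[3,4] (faults so far: 5)
  step 10: ref 3 -> HIT, frames=[3,4] (faults so far: 5)
  step 11: ref 4 -> HIT, frames=[3,4] (faults so far: 5)
  Optimal total faults: 5

Answer: 7 7 5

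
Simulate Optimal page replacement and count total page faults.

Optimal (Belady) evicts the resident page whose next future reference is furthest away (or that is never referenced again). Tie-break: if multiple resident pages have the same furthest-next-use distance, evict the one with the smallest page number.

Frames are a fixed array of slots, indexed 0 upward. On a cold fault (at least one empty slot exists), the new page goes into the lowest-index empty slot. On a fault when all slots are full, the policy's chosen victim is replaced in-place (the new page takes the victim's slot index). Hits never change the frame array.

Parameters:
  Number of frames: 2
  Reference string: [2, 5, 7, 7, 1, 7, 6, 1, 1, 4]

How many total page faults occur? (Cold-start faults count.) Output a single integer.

Step 0: ref 2 → FAULT, frames=[2,-]
Step 1: ref 5 → FAULT, frames=[2,5]
Step 2: ref 7 → FAULT (evict 2), frames=[7,5]
Step 3: ref 7 → HIT, frames=[7,5]
Step 4: ref 1 → FAULT (evict 5), frames=[7,1]
Step 5: ref 7 → HIT, frames=[7,1]
Step 6: ref 6 → FAULT (evict 7), frames=[6,1]
Step 7: ref 1 → HIT, frames=[6,1]
Step 8: ref 1 → HIT, frames=[6,1]
Step 9: ref 4 → FAULT (evict 1), frames=[6,4]
Total faults: 6

Answer: 6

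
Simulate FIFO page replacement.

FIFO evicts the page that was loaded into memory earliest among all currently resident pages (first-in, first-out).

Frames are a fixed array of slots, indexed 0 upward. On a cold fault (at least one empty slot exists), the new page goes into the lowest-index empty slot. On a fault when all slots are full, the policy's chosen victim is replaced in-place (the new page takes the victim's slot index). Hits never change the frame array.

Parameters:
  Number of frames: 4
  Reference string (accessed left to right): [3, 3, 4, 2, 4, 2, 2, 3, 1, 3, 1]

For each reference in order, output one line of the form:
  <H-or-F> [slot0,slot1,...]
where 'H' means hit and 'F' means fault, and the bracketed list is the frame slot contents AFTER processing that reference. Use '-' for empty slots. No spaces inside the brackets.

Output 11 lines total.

F [3,-,-,-]
H [3,-,-,-]
F [3,4,-,-]
F [3,4,2,-]
H [3,4,2,-]
H [3,4,2,-]
H [3,4,2,-]
H [3,4,2,-]
F [3,4,2,1]
H [3,4,2,1]
H [3,4,2,1]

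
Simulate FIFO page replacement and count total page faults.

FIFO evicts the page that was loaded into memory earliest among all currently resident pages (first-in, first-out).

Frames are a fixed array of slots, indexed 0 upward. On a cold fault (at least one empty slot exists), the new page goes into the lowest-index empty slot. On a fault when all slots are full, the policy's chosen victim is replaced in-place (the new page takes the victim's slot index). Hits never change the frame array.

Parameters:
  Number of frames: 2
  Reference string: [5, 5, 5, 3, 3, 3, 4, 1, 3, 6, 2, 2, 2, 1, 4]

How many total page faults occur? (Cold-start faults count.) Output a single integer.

Step 0: ref 5 → FAULT, frames=[5,-]
Step 1: ref 5 → HIT, frames=[5,-]
Step 2: ref 5 → HIT, frames=[5,-]
Step 3: ref 3 → FAULT, frames=[5,3]
Step 4: ref 3 → HIT, frames=[5,3]
Step 5: ref 3 → HIT, frames=[5,3]
Step 6: ref 4 → FAULT (evict 5), frames=[4,3]
Step 7: ref 1 → FAULT (evict 3), frames=[4,1]
Step 8: ref 3 → FAULT (evict 4), frames=[3,1]
Step 9: ref 6 → FAULT (evict 1), frames=[3,6]
Step 10: ref 2 → FAULT (evict 3), frames=[2,6]
Step 11: ref 2 → HIT, frames=[2,6]
Step 12: ref 2 → HIT, frames=[2,6]
Step 13: ref 1 → FAULT (evict 6), frames=[2,1]
Step 14: ref 4 → FAULT (evict 2), frames=[4,1]
Total faults: 9

Answer: 9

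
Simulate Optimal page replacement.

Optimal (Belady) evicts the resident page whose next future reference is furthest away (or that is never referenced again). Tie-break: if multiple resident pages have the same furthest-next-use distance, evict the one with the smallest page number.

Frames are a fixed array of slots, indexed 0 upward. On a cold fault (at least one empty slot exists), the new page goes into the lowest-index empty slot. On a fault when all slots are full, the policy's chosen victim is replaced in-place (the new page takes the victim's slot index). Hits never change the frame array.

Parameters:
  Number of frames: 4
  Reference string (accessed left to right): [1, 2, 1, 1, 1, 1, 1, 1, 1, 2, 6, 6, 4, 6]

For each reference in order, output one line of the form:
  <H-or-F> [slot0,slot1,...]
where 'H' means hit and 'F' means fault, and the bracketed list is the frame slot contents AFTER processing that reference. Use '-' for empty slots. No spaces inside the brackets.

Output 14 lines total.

F [1,-,-,-]
F [1,2,-,-]
H [1,2,-,-]
H [1,2,-,-]
H [1,2,-,-]
H [1,2,-,-]
H [1,2,-,-]
H [1,2,-,-]
H [1,2,-,-]
H [1,2,-,-]
F [1,2,6,-]
H [1,2,6,-]
F [1,2,6,4]
H [1,2,6,4]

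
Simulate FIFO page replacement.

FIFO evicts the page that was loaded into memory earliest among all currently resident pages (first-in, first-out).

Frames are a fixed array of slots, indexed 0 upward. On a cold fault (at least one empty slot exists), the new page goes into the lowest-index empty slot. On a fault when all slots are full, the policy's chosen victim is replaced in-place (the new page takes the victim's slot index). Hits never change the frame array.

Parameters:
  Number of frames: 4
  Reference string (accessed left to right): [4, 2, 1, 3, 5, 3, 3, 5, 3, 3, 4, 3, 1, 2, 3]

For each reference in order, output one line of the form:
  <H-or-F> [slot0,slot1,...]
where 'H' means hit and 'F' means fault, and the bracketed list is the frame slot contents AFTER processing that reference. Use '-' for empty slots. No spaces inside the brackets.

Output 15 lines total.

F [4,-,-,-]
F [4,2,-,-]
F [4,2,1,-]
F [4,2,1,3]
F [5,2,1,3]
H [5,2,1,3]
H [5,2,1,3]
H [5,2,1,3]
H [5,2,1,3]
H [5,2,1,3]
F [5,4,1,3]
H [5,4,1,3]
H [5,4,1,3]
F [5,4,2,3]
H [5,4,2,3]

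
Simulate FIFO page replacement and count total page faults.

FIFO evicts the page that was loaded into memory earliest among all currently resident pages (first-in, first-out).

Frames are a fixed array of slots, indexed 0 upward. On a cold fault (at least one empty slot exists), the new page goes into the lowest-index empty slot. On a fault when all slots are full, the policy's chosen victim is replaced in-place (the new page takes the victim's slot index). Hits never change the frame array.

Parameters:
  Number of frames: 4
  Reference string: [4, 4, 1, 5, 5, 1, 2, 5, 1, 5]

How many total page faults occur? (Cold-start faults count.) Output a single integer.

Step 0: ref 4 → FAULT, frames=[4,-,-,-]
Step 1: ref 4 → HIT, frames=[4,-,-,-]
Step 2: ref 1 → FAULT, frames=[4,1,-,-]
Step 3: ref 5 → FAULT, frames=[4,1,5,-]
Step 4: ref 5 → HIT, frames=[4,1,5,-]
Step 5: ref 1 → HIT, frames=[4,1,5,-]
Step 6: ref 2 → FAULT, frames=[4,1,5,2]
Step 7: ref 5 → HIT, frames=[4,1,5,2]
Step 8: ref 1 → HIT, frames=[4,1,5,2]
Step 9: ref 5 → HIT, frames=[4,1,5,2]
Total faults: 4

Answer: 4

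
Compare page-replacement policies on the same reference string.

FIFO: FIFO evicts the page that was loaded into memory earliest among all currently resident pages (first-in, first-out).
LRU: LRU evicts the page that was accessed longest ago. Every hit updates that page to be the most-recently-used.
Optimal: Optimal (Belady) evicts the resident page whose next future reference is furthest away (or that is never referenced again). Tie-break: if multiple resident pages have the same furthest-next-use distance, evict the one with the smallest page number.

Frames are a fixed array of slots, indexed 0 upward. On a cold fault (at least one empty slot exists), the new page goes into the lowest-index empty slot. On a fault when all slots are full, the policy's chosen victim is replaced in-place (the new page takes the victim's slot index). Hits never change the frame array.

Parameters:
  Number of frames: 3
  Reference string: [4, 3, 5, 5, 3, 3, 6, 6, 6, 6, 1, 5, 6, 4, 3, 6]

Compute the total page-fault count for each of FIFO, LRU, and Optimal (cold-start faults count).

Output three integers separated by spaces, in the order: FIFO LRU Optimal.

Answer: 8 8 7

Derivation:
--- FIFO ---
  step 0: ref 4 -> FAULT, frames=[4,-,-] (faults so far: 1)
  step 1: ref 3 -> FAULT, frames=[4,3,-] (faults so far: 2)
  step 2: ref 5 -> FAULT, frames=[4,3,5] (faults so far: 3)
  step 3: ref 5 -> HIT, frames=[4,3,5] (faults so far: 3)
  step 4: ref 3 -> HIT, frames=[4,3,5] (faults so far: 3)
  step 5: ref 3 -> HIT, frames=[4,3,5] (faults so far: 3)
  step 6: ref 6 -> FAULT, evict 4, frames=[6,3,5] (faults so far: 4)
  step 7: ref 6 -> HIT, frames=[6,3,5] (faults so far: 4)
  step 8: ref 6 -> HIT, frames=[6,3,5] (faults so far: 4)
  step 9: ref 6 -> HIT, frames=[6,3,5] (faults so far: 4)
  step 10: ref 1 -> FAULT, evict 3, frames=[6,1,5] (faults so far: 5)
  step 11: ref 5 -> HIT, frames=[6,1,5] (faults so far: 5)
  step 12: ref 6 -> HIT, frames=[6,1,5] (faults so far: 5)
  step 13: ref 4 -> FAULT, evict 5, frames=[6,1,4] (faults so far: 6)
  step 14: ref 3 -> FAULT, evict 6, frames=[3,1,4] (faults so far: 7)
  step 15: ref 6 -> FAULT, evict 1, frames=[3,6,4] (faults so far: 8)
  FIFO total faults: 8
--- LRU ---
  step 0: ref 4 -> FAULT, frames=[4,-,-] (faults so far: 1)
  step 1: ref 3 -> FAULT, frames=[4,3,-] (faults so far: 2)
  step 2: ref 5 -> FAULT, frames=[4,3,5] (faults so far: 3)
  step 3: ref 5 -> HIT, frames=[4,3,5] (faults so far: 3)
  step 4: ref 3 -> HIT, frames=[4,3,5] (faults so far: 3)
  step 5: ref 3 -> HIT, frames=[4,3,5] (faults so far: 3)
  step 6: ref 6 -> FAULT, evict 4, frames=[6,3,5] (faults so far: 4)
  step 7: ref 6 -> HIT, frames=[6,3,5] (faults so far: 4)
  step 8: ref 6 -> HIT, frames=[6,3,5] (faults so far: 4)
  step 9: ref 6 -> HIT, frames=[6,3,5] (faults so far: 4)
  step 10: ref 1 -> FAULT, evict 5, frames=[6,3,1] (faults so far: 5)
  step 11: ref 5 -> FAULT, evict 3, frames=[6,5,1] (faults so far: 6)
  step 12: ref 6 -> HIT, frames=[6,5,1] (faults so far: 6)
  step 13: ref 4 -> FAULT, evict 1, frames=[6,5,4] (faults so far: 7)
  step 14: ref 3 -> FAULT, evict 5, frames=[6,3,4] (faults so far: 8)
  step 15: ref 6 -> HIT, frames=[6,3,4] (faults so far: 8)
  LRU total faults: 8
--- Optimal ---
  step 0: ref 4 -> FAULT, frames=[4,-,-] (faults so far: 1)
  step 1: ref 3 -> FAULT, frames=[4,3,-] (faults so far: 2)
  step 2: ref 5 -> FAULT, frames=[4,3,5] (faults so far: 3)
  step 3: ref 5 -> HIT, frames=[4,3,5] (faults so far: 3)
  step 4: ref 3 -> HIT, frames=[4,3,5] (faults so far: 3)
  step 5: ref 3 -> HIT, frames=[4,3,5] (faults so far: 3)
  step 6: ref 6 -> FAULT, evict 3, frames=[4,6,5] (faults so far: 4)
  step 7: ref 6 -> HIT, frames=[4,6,5] (faults so far: 4)
  step 8: ref 6 -> HIT, frames=[4,6,5] (faults so far: 4)
  step 9: ref 6 -> HIT, frames=[4,6,5] (faults so far: 4)
  step 10: ref 1 -> FAULT, evict 4, frames=[1,6,5] (faults so far: 5)
  step 11: ref 5 -> HIT, frames=[1,6,5] (faults so far: 5)
  step 12: ref 6 -> HIT, frames=[1,6,5] (faults so far: 5)
  step 13: ref 4 -> FAULT, evict 1, frames=[4,6,5] (faults so far: 6)
  step 14: ref 3 -> FAULT, evict 4, frames=[3,6,5] (faults so far: 7)
  step 15: ref 6 -> HIT, frames=[3,6,5] (faults so far: 7)
  Optimal total faults: 7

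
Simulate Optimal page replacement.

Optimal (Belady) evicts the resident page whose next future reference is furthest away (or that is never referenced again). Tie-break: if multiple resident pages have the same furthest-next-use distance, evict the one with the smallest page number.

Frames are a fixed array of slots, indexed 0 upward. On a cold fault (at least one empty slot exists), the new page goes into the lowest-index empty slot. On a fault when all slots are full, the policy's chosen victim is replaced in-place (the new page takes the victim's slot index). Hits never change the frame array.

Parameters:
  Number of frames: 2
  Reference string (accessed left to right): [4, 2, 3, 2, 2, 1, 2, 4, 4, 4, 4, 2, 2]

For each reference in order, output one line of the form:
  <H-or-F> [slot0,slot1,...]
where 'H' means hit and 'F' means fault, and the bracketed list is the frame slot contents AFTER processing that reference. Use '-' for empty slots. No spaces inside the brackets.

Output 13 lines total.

F [4,-]
F [4,2]
F [3,2]
H [3,2]
H [3,2]
F [1,2]
H [1,2]
F [4,2]
H [4,2]
H [4,2]
H [4,2]
H [4,2]
H [4,2]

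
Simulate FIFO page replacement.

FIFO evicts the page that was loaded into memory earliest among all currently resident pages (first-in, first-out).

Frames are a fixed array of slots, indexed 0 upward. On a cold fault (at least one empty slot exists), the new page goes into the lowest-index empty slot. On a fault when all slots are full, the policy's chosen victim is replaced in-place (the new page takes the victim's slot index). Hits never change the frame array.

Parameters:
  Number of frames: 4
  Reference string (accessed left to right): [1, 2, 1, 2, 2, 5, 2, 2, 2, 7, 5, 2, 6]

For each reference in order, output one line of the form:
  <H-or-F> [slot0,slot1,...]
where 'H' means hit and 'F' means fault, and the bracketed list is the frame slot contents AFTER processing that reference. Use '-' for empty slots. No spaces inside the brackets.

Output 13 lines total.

F [1,-,-,-]
F [1,2,-,-]
H [1,2,-,-]
H [1,2,-,-]
H [1,2,-,-]
F [1,2,5,-]
H [1,2,5,-]
H [1,2,5,-]
H [1,2,5,-]
F [1,2,5,7]
H [1,2,5,7]
H [1,2,5,7]
F [6,2,5,7]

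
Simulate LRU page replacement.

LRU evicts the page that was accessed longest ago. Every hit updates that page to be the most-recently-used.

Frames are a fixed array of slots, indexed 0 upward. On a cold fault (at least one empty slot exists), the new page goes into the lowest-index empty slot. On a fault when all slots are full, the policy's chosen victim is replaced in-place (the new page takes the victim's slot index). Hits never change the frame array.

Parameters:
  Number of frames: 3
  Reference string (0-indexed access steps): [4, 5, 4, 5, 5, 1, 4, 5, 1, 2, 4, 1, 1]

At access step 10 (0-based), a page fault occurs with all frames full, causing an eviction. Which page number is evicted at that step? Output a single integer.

Answer: 5

Derivation:
Step 0: ref 4 -> FAULT, frames=[4,-,-]
Step 1: ref 5 -> FAULT, frames=[4,5,-]
Step 2: ref 4 -> HIT, frames=[4,5,-]
Step 3: ref 5 -> HIT, frames=[4,5,-]
Step 4: ref 5 -> HIT, frames=[4,5,-]
Step 5: ref 1 -> FAULT, frames=[4,5,1]
Step 6: ref 4 -> HIT, frames=[4,5,1]
Step 7: ref 5 -> HIT, frames=[4,5,1]
Step 8: ref 1 -> HIT, frames=[4,5,1]
Step 9: ref 2 -> FAULT, evict 4, frames=[2,5,1]
Step 10: ref 4 -> FAULT, evict 5, frames=[2,4,1]
At step 10: evicted page 5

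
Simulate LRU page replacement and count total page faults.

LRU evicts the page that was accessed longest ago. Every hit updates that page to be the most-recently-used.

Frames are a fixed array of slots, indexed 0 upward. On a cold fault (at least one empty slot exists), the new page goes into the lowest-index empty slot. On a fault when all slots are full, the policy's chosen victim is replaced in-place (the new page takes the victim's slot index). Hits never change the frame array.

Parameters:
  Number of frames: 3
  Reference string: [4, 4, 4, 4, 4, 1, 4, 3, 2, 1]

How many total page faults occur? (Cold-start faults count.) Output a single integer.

Step 0: ref 4 → FAULT, frames=[4,-,-]
Step 1: ref 4 → HIT, frames=[4,-,-]
Step 2: ref 4 → HIT, frames=[4,-,-]
Step 3: ref 4 → HIT, frames=[4,-,-]
Step 4: ref 4 → HIT, frames=[4,-,-]
Step 5: ref 1 → FAULT, frames=[4,1,-]
Step 6: ref 4 → HIT, frames=[4,1,-]
Step 7: ref 3 → FAULT, frames=[4,1,3]
Step 8: ref 2 → FAULT (evict 1), frames=[4,2,3]
Step 9: ref 1 → FAULT (evict 4), frames=[1,2,3]
Total faults: 5

Answer: 5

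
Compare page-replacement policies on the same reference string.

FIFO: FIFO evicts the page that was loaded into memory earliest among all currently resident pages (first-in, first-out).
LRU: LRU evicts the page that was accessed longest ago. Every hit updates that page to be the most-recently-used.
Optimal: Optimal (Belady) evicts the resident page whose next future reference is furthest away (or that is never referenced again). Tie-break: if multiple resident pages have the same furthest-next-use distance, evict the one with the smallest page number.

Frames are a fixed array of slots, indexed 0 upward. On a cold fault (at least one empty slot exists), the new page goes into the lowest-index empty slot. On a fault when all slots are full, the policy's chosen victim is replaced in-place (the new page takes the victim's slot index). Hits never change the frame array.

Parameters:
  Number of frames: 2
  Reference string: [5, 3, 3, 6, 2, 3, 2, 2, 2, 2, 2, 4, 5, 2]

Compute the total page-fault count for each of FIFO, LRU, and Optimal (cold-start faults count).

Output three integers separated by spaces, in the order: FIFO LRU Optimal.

Answer: 8 8 6

Derivation:
--- FIFO ---
  step 0: ref 5 -> FAULT, frames=[5,-] (faults so far: 1)
  step 1: ref 3 -> FAULT, frames=[5,3] (faults so far: 2)
  step 2: ref 3 -> HIT, frames=[5,3] (faults so far: 2)
  step 3: ref 6 -> FAULT, evict 5, frames=[6,3] (faults so far: 3)
  step 4: ref 2 -> FAULT, evict 3, frames=[6,2] (faults so far: 4)
  step 5: ref 3 -> FAULT, evict 6, frames=[3,2] (faults so far: 5)
  step 6: ref 2 -> HIT, frames=[3,2] (faults so far: 5)
  step 7: ref 2 -> HIT, frames=[3,2] (faults so far: 5)
  step 8: ref 2 -> HIT, frames=[3,2] (faults so far: 5)
  step 9: ref 2 -> HIT, frames=[3,2] (faults so far: 5)
  step 10: ref 2 -> HIT, frames=[3,2] (faults so far: 5)
  step 11: ref 4 -> FAULT, evict 2, frames=[3,4] (faults so far: 6)
  step 12: ref 5 -> FAULT, evict 3, frames=[5,4] (faults so far: 7)
  step 13: ref 2 -> FAULT, evict 4, frames=[5,2] (faults so far: 8)
  FIFO total faults: 8
--- LRU ---
  step 0: ref 5 -> FAULT, frames=[5,-] (faults so far: 1)
  step 1: ref 3 -> FAULT, frames=[5,3] (faults so far: 2)
  step 2: ref 3 -> HIT, frames=[5,3] (faults so far: 2)
  step 3: ref 6 -> FAULT, evict 5, frames=[6,3] (faults so far: 3)
  step 4: ref 2 -> FAULT, evict 3, frames=[6,2] (faults so far: 4)
  step 5: ref 3 -> FAULT, evict 6, frames=[3,2] (faults so far: 5)
  step 6: ref 2 -> HIT, frames=[3,2] (faults so far: 5)
  step 7: ref 2 -> HIT, frames=[3,2] (faults so far: 5)
  step 8: ref 2 -> HIT, frames=[3,2] (faults so far: 5)
  step 9: ref 2 -> HIT, frames=[3,2] (faults so far: 5)
  step 10: ref 2 -> HIT, frames=[3,2] (faults so far: 5)
  step 11: ref 4 -> FAULT, evict 3, frames=[4,2] (faults so far: 6)
  step 12: ref 5 -> FAULT, evict 2, frames=[4,5] (faults so far: 7)
  step 13: ref 2 -> FAULT, evict 4, frames=[2,5] (faults so far: 8)
  LRU total faults: 8
--- Optimal ---
  step 0: ref 5 -> FAULT, frames=[5,-] (faults so far: 1)
  step 1: ref 3 -> FAULT, frames=[5,3] (faults so far: 2)
  step 2: ref 3 -> HIT, frames=[5,3] (faults so far: 2)
  step 3: ref 6 -> FAULT, evict 5, frames=[6,3] (faults so far: 3)
  step 4: ref 2 -> FAULT, evict 6, frames=[2,3] (faults so far: 4)
  step 5: ref 3 -> HIT, frames=[2,3] (faults so far: 4)
  step 6: ref 2 -> HIT, frames=[2,3] (faults so far: 4)
  step 7: ref 2 -> HIT, frames=[2,3] (faults so far: 4)
  step 8: ref 2 -> HIT, frames=[2,3] (faults so far: 4)
  step 9: ref 2 -> HIT, frames=[2,3] (faults so far: 4)
  step 10: ref 2 -> HIT, frames=[2,3] (faults so far: 4)
  step 11: ref 4 -> FAULT, evict 3, frames=[2,4] (faults so far: 5)
  step 12: ref 5 -> FAULT, evict 4, frames=[2,5] (faults so far: 6)
  step 13: ref 2 -> HIT, frames=[2,5] (faults so far: 6)
  Optimal total faults: 6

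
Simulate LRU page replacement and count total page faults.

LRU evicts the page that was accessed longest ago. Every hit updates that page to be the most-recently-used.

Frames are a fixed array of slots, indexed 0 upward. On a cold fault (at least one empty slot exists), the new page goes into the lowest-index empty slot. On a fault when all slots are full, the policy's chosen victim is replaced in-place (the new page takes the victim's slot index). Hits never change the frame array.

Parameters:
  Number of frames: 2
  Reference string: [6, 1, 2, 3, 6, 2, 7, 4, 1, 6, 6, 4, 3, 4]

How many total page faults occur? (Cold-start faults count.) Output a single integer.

Answer: 12

Derivation:
Step 0: ref 6 → FAULT, frames=[6,-]
Step 1: ref 1 → FAULT, frames=[6,1]
Step 2: ref 2 → FAULT (evict 6), frames=[2,1]
Step 3: ref 3 → FAULT (evict 1), frames=[2,3]
Step 4: ref 6 → FAULT (evict 2), frames=[6,3]
Step 5: ref 2 → FAULT (evict 3), frames=[6,2]
Step 6: ref 7 → FAULT (evict 6), frames=[7,2]
Step 7: ref 4 → FAULT (evict 2), frames=[7,4]
Step 8: ref 1 → FAULT (evict 7), frames=[1,4]
Step 9: ref 6 → FAULT (evict 4), frames=[1,6]
Step 10: ref 6 → HIT, frames=[1,6]
Step 11: ref 4 → FAULT (evict 1), frames=[4,6]
Step 12: ref 3 → FAULT (evict 6), frames=[4,3]
Step 13: ref 4 → HIT, frames=[4,3]
Total faults: 12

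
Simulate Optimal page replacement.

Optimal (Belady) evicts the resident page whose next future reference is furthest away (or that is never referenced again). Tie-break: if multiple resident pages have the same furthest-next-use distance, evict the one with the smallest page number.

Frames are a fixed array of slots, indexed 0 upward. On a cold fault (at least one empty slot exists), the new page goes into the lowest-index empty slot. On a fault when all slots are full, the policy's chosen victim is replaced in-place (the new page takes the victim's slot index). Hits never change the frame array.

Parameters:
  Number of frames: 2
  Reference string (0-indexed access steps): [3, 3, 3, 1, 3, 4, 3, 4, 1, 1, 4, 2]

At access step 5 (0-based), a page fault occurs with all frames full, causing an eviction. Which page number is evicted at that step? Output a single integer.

Step 0: ref 3 -> FAULT, frames=[3,-]
Step 1: ref 3 -> HIT, frames=[3,-]
Step 2: ref 3 -> HIT, frames=[3,-]
Step 3: ref 1 -> FAULT, frames=[3,1]
Step 4: ref 3 -> HIT, frames=[3,1]
Step 5: ref 4 -> FAULT, evict 1, frames=[3,4]
At step 5: evicted page 1

Answer: 1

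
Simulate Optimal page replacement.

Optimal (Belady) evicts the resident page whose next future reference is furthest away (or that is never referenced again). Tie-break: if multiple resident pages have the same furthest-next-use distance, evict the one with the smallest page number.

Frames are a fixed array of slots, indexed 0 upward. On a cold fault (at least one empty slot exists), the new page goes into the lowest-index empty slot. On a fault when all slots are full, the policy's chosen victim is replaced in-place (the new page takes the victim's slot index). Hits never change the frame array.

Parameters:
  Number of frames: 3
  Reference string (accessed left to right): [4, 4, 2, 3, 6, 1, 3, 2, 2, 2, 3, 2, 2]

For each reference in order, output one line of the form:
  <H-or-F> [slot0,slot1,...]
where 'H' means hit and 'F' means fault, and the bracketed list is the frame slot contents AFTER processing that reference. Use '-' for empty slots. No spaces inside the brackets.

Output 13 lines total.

F [4,-,-]
H [4,-,-]
F [4,2,-]
F [4,2,3]
F [6,2,3]
F [1,2,3]
H [1,2,3]
H [1,2,3]
H [1,2,3]
H [1,2,3]
H [1,2,3]
H [1,2,3]
H [1,2,3]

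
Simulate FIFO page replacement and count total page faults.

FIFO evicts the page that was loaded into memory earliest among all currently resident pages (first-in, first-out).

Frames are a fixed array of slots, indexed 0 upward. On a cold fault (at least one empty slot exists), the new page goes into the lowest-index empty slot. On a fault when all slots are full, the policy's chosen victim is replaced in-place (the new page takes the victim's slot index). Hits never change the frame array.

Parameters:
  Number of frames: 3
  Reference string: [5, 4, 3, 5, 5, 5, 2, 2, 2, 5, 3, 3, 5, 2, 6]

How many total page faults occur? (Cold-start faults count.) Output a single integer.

Step 0: ref 5 → FAULT, frames=[5,-,-]
Step 1: ref 4 → FAULT, frames=[5,4,-]
Step 2: ref 3 → FAULT, frames=[5,4,3]
Step 3: ref 5 → HIT, frames=[5,4,3]
Step 4: ref 5 → HIT, frames=[5,4,3]
Step 5: ref 5 → HIT, frames=[5,4,3]
Step 6: ref 2 → FAULT (evict 5), frames=[2,4,3]
Step 7: ref 2 → HIT, frames=[2,4,3]
Step 8: ref 2 → HIT, frames=[2,4,3]
Step 9: ref 5 → FAULT (evict 4), frames=[2,5,3]
Step 10: ref 3 → HIT, frames=[2,5,3]
Step 11: ref 3 → HIT, frames=[2,5,3]
Step 12: ref 5 → HIT, frames=[2,5,3]
Step 13: ref 2 → HIT, frames=[2,5,3]
Step 14: ref 6 → FAULT (evict 3), frames=[2,5,6]
Total faults: 6

Answer: 6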